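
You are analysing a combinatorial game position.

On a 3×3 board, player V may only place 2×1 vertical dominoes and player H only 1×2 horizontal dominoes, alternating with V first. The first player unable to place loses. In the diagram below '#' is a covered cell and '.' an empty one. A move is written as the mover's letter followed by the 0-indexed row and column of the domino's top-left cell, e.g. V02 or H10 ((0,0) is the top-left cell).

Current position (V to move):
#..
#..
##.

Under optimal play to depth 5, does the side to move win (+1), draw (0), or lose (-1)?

value(#../#../##., V) = +1

[#../#../##.] V move#1: V01:+1/##./##./##.*, V02:+1/#.#/#.#/##., V12:-1/#../#.#/###
[##./##./##.] end (terminal -1, H#2); searched #../#../##. to 5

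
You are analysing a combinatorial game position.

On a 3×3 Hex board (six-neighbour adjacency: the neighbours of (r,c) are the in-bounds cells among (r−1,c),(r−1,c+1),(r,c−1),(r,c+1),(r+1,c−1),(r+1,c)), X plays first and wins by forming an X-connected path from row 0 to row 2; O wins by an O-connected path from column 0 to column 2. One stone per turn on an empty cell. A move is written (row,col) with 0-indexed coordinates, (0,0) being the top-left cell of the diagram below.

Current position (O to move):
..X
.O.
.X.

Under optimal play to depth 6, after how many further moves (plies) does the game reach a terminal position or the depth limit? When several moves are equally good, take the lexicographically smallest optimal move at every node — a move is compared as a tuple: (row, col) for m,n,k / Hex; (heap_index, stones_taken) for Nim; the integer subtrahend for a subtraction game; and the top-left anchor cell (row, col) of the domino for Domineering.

[..X/.O./.X.] O move#1: (0,0):-1/O.X/.O./.X., (0,1):-1/.OX/.O./.X., (1,0):-1/..X/OO./.X., (1,2):+1/..X/.OO/.X.*, (2,0):-1/..X/.O./OX., (2,2):-1/..X/.O./.XO
[..X/.OO/.X.] X move#2: (0,0):-1/X.X/.OO/.X.*, (0,1):-1/.XX/.OO/.X., (1,0):-1/..X/XOO/.X., (2,0):-1/..X/.OO/XX., (2,2):-1/..X/.OO/.XX
[X.X/.OO/.X.] O move#3: (0,1):+1/XOX/.OO/.X.*, (1,0):+1/X.X/OOO/.X., (2,0):+1/X.X/.OO/OX., (2,2):+1/X.X/.OO/.XO
[XOX/.OO/.X.] X move#4: (1,0):-1/XOX/XOO/.X.*, (2,0):-1/XOX/.OO/XX., (2,2):-1/XOX/.OO/.XX
[XOX/XOO/.X.] O move#5: (2,0):+1/XOX/XOO/OX.*, (2,2):-1/XOX/XOO/.XO
[XOX/XOO/OX.] end (terminal -1, X#6); searched ..X/.O./.X. to 6

PV length from [..X/.O./.X.]: 5 plies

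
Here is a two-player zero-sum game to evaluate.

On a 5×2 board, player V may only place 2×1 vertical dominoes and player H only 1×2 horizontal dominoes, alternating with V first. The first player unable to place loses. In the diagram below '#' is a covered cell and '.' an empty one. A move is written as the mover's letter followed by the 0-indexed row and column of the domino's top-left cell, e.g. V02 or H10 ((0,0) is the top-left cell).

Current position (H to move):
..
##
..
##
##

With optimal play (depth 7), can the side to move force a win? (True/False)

[../##/../##/##] H move#1: H00:+1/##/##/../##/##*, H20:+1/../##/##/##/##
[##/##/../##/##] end (terminal -1, V#2); searched ../##/../##/## to 7

H winning at [../##/../##/##]: True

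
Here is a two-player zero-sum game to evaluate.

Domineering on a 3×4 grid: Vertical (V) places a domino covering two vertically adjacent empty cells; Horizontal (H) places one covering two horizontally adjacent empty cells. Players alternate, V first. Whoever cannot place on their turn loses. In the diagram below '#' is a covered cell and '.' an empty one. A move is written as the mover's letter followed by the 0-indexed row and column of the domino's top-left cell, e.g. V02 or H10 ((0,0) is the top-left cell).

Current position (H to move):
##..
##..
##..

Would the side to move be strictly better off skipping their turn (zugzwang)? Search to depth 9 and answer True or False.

[##../##../##..] H move#1: H02:-1/####/##../##.., H12:+1/##../####/##..*, H22:-1/##../##../####
[##../####/##..] end (terminal -1, V#2); searched ##../##../##.. to 9
if H skipped the turn, V would face:
~ [##../##../##..] V move#1: V02:+1/###./###./##..*, V03:+1/##.#/##.#/##.., V12:+1/##../###./###., V13:+1/##../##.#/##.#
~ [###./###./##..] H move#2: H22:-1/###./###./####*
~ [###./###./####] V move#3: V03:+1/####/####/####*
~ [####/####/####] end (terminal -1, H#4); searched ##../##../##.. to 9
compare (H): move=+1 vs pass=-1

zugzwang(##../##../##.., H) = False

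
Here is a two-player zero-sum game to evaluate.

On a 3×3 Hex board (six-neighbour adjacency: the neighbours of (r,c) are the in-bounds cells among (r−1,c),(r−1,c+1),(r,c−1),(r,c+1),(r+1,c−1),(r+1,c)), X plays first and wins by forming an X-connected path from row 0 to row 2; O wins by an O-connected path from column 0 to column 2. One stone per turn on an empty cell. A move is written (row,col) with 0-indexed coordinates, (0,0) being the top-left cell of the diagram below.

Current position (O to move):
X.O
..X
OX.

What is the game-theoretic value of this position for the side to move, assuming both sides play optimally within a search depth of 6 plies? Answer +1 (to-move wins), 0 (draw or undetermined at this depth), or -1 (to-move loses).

value(X.O/..X/OX., O) = +1

ply 1, O at X.O/..X/OX. | (0,1)=+1→XOO/..X/OX.*; (1,0)=+1→X.O/O.X/OX.; (1,1)=+1→X.O/.OX/OX.; (2,2)=-1→X.O/..X/OXO
ply 2, X at XOO/..X/OX. | (1,0)=-1→XOO/X.X/OX.*; (1,1)=-1→XOO/.XX/OX.; (2,2)=-1→XOO/..X/OXX
ply 3, O at XOO/X.X/OX. | (1,1)=+1→XOO/XOX/OX.*; (2,2)=-1→XOO/X.X/OXO
ply 4: XOO/XOX/OX. is terminal -1 (X); from X.O/..X/OX. depth 6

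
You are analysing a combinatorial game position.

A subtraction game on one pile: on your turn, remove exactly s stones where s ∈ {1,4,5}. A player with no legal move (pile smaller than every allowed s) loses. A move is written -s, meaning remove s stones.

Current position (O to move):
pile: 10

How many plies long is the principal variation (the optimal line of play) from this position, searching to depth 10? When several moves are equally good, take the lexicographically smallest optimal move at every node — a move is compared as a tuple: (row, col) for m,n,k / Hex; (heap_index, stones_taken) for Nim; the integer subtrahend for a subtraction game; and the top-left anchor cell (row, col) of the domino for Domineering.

p1 O@[10]: -1[9]-1* -4[6]-1 -5[5]-1
p2 X@[9]: -1[8]+1* -4[5]-1 -5[4]-1
p3 O@[8]: -1[7]-1* -4[4]-1 -5[3]-1
p4 X@[7]: -1[6]-1 -4[3]-1 -5[2]+1*
p5 O@[2]: -1[1]-1*
p6 X@[1]: -1[0]+1*
p7 O@[0] terminal -1; root [10] d10

PV length from [10]: 6 plies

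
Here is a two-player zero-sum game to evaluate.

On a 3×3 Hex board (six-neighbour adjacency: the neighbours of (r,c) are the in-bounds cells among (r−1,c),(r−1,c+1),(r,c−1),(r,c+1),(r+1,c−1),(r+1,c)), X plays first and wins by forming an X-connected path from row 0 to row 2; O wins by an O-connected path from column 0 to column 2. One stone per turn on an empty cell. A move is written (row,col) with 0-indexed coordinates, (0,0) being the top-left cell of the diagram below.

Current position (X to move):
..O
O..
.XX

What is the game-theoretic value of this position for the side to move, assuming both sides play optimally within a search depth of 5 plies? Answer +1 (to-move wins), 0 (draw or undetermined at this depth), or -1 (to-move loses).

[..O/O../.XX] X move#1: (0,0):-1/X.O/O../.XX*, (0,1):-1/.XO/O../.XX, (1,1):-1/..O/OX./.XX, (1,2):-1/..O/O.X/.XX, (2,0):-1/..O/O../XXX
[X.O/O../.XX] O move#2: (0,1):+1/XOO/O../.XX*, (1,1):+1/X.O/OO./.XX, (1,2):+1/X.O/O.O/.XX, (2,0):+1/X.O/O../OXX
[XOO/O../.XX] end (terminal -1, X#3); searched ..O/O../.XX to 5

value(..O/O../.XX, X) = -1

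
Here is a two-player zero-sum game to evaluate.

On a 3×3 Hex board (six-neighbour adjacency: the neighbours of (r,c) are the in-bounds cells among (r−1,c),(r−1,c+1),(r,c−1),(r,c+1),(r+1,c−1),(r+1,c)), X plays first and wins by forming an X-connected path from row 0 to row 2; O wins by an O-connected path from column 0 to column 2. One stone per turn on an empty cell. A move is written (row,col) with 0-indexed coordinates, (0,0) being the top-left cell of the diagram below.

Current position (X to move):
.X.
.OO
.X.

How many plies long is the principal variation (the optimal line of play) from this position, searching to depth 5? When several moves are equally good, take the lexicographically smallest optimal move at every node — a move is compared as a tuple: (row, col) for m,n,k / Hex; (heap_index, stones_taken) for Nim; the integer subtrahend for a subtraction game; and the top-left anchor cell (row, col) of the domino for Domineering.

p1 X@[.X./.OO/.X.]: (0,0)[XX./.OO/.X.]-1* (0,2)[.XX/.OO/.X.]-1 (1,0)[.X./XOO/.X.]-1 (2,0)[.X./.OO/XX.]-1 (2,2)[.X./.OO/.XX]-1
p2 O@[XX./.OO/.X.]: (0,2)[XXO/.OO/.X.]+1* (1,0)[XX./OOO/.X.]+1 (2,0)[XX./.OO/OX.]+1 (2,2)[XX./.OO/.XO]+1
p3 X@[XXO/.OO/.X.]: (1,0)[XXO/XOO/.X.]-1* (2,0)[XXO/.OO/XX.]-1 (2,2)[XXO/.OO/.XX]-1
p4 O@[XXO/XOO/.X.]: (2,0)[XXO/XOO/OX.]+1* (2,2)[XXO/XOO/.XO]-1
p5 X@[XXO/XOO/OX.] terminal -1; root [.X./.OO/.X.] d5

PV length from [.X./.OO/.X.]: 4 plies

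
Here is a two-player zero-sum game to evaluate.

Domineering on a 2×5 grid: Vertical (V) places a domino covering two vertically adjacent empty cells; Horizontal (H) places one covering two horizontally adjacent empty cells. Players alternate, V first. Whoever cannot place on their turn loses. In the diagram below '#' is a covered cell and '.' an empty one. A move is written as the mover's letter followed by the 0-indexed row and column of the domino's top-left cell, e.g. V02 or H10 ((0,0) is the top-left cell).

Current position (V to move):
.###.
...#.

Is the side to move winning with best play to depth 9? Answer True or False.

V winning at [.###./...#.]: True

ply 1, V at .###./...#. | V00=+1→####./#..#.*; V04=-1→.####/...##
ply 2, H at ####./#..#. | H11=-1→####./####.*
ply 3, V at ####./####. | V04=+1→#####/#####*
ply 4: #####/##### is terminal -1 (H); from .###./...#. depth 9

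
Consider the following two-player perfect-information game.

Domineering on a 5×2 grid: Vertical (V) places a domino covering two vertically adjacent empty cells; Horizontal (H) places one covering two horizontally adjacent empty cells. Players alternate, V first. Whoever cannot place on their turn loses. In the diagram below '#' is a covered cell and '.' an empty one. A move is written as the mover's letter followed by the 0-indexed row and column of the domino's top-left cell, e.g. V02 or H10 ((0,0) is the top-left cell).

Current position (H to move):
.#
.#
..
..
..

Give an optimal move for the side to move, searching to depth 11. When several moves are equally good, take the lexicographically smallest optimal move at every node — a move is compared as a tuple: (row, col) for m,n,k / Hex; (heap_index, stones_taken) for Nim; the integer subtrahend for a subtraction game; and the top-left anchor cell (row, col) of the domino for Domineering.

[.#/.#/../../..] H move#1: H20:-1/.#/.#/##/../.., H30:+1/.#/.#/../##/..*, H40:-1/.#/.#/../../##
[.#/.#/../##/..] V move#2: V00:-1/##/##/../##/..*, V10:-1/.#/##/#./##/..
[##/##/../##/..] H move#3: H20:+1/##/##/##/##/..*, H40:+1/##/##/../##/##
[##/##/##/##/..] end (terminal -1, V#4); searched .#/.#/../../.. to 11

H's best at [.#/.#/../../..]: H30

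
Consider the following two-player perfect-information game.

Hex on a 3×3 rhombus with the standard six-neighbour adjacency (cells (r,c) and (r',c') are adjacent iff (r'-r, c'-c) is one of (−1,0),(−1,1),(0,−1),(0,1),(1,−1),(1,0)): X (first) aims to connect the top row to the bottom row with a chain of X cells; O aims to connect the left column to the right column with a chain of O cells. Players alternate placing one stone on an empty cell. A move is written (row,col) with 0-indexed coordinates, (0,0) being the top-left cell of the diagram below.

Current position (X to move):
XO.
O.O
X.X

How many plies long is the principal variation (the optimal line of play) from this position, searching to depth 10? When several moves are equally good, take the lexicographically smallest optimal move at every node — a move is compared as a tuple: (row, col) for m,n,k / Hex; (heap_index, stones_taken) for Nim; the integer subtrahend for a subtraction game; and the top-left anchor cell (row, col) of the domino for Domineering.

ply 1, X at XO./O.O/X.X | (0,2)=-1→XOX/O.O/X.X*; (1,1)=-1→XO./OXO/X.X; (2,1)=-1→XO./O.O/XXX
ply 2, O at XOX/O.O/X.X | (1,1)=+1→XOX/OOO/X.X*; (2,1)=-1→XOX/O.O/XOX
ply 3: XOX/OOO/X.X is terminal -1 (X); from XO./O.O/X.X depth 10

PV length from [XO./O.O/X.X]: 2 plies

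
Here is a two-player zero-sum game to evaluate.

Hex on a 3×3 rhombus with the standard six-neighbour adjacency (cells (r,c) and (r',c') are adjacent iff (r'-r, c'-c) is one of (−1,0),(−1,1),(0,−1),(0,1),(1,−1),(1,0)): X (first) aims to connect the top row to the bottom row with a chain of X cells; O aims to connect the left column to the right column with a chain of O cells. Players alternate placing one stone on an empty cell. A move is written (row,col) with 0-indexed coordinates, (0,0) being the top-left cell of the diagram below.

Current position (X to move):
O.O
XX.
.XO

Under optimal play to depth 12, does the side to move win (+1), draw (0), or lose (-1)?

value(O.O/XX./.XO, X) = +1

[O.O/XX./.XO] X move#1: (0,1):+1/OXO/XX./.XO*, (1,2):-1/O.O/XXX/.XO, (2,0):-1/O.O/XX./XXO
[OXO/XX./.XO] end (terminal -1, O#2); searched O.O/XX./.XO to 12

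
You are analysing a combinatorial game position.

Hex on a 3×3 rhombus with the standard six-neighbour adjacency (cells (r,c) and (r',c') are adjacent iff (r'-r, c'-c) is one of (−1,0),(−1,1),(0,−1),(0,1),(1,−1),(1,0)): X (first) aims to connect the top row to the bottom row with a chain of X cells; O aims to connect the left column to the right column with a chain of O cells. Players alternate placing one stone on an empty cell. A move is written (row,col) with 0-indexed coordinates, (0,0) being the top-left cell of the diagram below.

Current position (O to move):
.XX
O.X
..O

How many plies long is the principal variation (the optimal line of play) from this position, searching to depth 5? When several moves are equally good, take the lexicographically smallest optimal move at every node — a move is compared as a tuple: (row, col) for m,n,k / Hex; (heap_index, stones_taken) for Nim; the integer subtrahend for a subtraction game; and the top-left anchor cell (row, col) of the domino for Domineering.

ply 1, O at .XX/O.X/..O | (0,0)=-1→OXX/O.X/..O; (1,1)=-1→.XX/OOX/..O; (2,0)=-1→.XX/O.X/O.O; (2,1)=+1→.XX/O.X/.OO*
ply 2, X at .XX/O.X/.OO | (0,0)=-1→XXX/O.X/.OO*; (1,1)=-1→.XX/OXX/.OO; (2,0)=-1→.XX/O.X/XOO
ply 3, O at XXX/O.X/.OO | (1,1)=+1→XXX/OOX/.OO*; (2,0)=+1→XXX/O.X/OOO
ply 4: XXX/OOX/.OO is terminal -1 (X); from .XX/O.X/..O depth 5

PV length from [.XX/O.X/..O]: 3 plies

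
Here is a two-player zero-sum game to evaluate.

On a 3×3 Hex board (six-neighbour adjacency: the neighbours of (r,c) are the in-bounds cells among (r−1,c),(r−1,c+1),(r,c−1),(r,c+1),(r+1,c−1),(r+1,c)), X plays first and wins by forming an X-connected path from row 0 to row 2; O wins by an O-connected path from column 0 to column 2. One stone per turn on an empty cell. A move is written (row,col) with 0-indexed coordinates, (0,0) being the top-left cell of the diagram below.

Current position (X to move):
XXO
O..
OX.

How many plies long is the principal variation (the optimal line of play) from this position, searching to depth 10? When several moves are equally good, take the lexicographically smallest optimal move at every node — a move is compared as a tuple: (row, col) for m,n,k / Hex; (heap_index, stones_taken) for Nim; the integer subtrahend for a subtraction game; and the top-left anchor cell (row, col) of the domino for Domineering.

[XXO/O../OX.] X move#1: (1,1):+1/XXO/OX./OX.*, (1,2):-1/XXO/O.X/OX., (2,2):-1/XXO/O../OXX
[XXO/OX./OX.] end (terminal -1, O#2); searched XXO/O../OX. to 10

PV length from [XXO/O../OX.]: 1 ply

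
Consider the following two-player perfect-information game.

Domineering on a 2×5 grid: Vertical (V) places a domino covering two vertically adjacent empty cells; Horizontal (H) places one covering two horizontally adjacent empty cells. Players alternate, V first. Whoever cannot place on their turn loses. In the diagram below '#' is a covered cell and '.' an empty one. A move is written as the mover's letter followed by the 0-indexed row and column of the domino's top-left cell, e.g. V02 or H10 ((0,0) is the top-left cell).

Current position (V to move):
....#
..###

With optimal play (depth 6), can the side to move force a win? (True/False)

V winning at [....#/..###]: True

ply 1, V at ....#/..### | V00=-1→#...#/#.###; V01=+1→.#..#/.####*
ply 2, H at .#..#/.#### | H02=-1→.####/.####*
ply 3, V at .####/.#### | V00=+1→#####/#####*
ply 4: #####/##### is terminal -1 (H); from ....#/..### depth 6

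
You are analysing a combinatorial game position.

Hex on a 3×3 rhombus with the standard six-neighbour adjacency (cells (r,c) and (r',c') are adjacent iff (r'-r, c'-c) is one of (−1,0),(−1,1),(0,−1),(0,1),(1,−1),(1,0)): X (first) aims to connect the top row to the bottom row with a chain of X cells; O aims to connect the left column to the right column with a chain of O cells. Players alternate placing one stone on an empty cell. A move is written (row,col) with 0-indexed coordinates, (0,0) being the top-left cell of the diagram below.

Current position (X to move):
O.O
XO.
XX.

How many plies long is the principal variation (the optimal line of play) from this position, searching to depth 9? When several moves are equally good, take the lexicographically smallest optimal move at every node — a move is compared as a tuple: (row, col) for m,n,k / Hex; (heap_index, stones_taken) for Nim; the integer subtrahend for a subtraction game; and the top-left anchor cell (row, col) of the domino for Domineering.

PV length from [O.O/XO./XX.]: 1 ply

ply 1, X at O.O/XO./XX. | (0,1)=+1→OXO/XO./XX.*; (1,2)=-1→O.O/XOX/XX.; (2,2)=-1→O.O/XO./XXX
ply 2: OXO/XO./XX. is terminal -1 (O); from O.O/XO./XX. depth 9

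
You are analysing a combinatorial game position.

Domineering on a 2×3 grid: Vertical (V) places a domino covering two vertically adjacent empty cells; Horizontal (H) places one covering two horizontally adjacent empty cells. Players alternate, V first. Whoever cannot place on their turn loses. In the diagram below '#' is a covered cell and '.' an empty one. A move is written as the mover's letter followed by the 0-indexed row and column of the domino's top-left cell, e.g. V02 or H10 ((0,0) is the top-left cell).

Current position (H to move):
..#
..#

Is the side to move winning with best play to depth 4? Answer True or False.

[..#/..#] H move#1: H00:+1/###/..#*, H10:+1/..#/###
[###/..#] end (terminal -1, V#2); searched ..#/..# to 4

H winning at [..#/..#]: True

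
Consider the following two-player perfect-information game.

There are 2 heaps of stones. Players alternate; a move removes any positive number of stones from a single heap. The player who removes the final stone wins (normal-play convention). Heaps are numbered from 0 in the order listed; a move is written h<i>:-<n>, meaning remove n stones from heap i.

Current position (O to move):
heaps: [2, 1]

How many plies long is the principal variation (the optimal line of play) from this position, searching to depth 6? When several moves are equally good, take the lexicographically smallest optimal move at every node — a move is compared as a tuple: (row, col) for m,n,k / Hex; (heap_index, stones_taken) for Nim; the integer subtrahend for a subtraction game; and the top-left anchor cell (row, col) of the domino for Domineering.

PV length from [(2,1)]: 3 plies

[(2,1)] O move#1: h0:-1:+1/(1,1)*, h0:-2:-1/(0,1), h1:-1:-1/(2,0)
[(1,1)] X move#2: h0:-1:-1/(0,1)*, h1:-1:-1/(1,0)
[(0,1)] O move#3: h1:-1:+1/(0,0)*
[(0,0)] end (terminal -1, X#4); searched (2,1) to 6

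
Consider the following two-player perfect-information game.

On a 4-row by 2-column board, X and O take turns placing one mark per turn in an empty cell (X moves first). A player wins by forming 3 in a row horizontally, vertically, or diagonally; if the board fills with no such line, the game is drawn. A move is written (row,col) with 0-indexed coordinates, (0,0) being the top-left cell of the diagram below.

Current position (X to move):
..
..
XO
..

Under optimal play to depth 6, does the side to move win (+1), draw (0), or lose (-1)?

value(../../XO/.., X) = +1

[../../XO/..] X move#1: (0,0):+0/X./../XO/.., (0,1):+0/.X/../XO/.., (1,0):+1/../X./XO/..*, (1,1):+0/../.X/XO/.., (3,0):+0/../../XO/X., (3,1):+0/../../XO/.X
[../X./XO/..] O move#2: (0,0):-1/O./X./XO/..*, (0,1):-1/.O/X./XO/.., (1,1):-1/../XO/XO/.., (3,0):-1/../X./XO/O., (3,1):-1/../X./XO/.O
[O./X./XO/..] X move#3: (0,1):+0/OX/X./XO/.., (1,1):+0/O./XX/XO/.., (3,0):+1/O./X./XO/X.*, (3,1):+0/O./X./XO/.X
[O./X./XO/X.] end (terminal -1, O#4); searched ../../XO/.. to 6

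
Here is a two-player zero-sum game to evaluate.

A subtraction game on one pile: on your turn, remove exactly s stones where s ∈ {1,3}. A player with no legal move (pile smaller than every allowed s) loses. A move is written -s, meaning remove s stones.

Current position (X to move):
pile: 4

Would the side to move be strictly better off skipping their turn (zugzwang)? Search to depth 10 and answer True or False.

zugzwang(4, X) = True

p1 X@[4]: -1[3]-1* -3[1]-1
p2 O@[3]: -1[2]+1* -3[0]+1
p3 X@[2]: -1[1]-1*
p4 O@[1]: -1[0]+1*
p5 X@[0] terminal -1; root [4] d10
pass branch (O moves first from the same position):
  | p1 O@[4]: -1[3]-1* -3[1]-1
  | p2 X@[3]: -1[2]+1* -3[0]+1
  | p3 O@[2]: -1[1]-1*
  | p4 X@[1]: -1[0]+1*
  | p5 O@[0] terminal -1; root [4] d10
X moving scores -1; X passing scores +1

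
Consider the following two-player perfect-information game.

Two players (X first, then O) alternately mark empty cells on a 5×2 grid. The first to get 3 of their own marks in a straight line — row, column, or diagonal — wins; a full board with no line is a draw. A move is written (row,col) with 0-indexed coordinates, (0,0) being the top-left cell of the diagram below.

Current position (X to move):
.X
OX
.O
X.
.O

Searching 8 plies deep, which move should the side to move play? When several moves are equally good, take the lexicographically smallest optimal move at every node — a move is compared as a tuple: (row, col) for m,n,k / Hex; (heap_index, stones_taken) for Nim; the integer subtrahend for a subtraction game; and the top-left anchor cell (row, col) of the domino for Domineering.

X's best at [.X/OX/.O/X./.O]: (3,1)

[.X/OX/.O/X./.O] X move#1: (0,0):-1/XX/OX/.O/X./.O, (2,0):-1/.X/OX/XO/X./.O, (3,1):+0/.X/OX/.O/XX/.O*, (4,0):-1/.X/OX/.O/X./XO
[.X/OX/.O/XX/.O] O move#2: (0,0):+0/OX/OX/.O/XX/.O*, (2,0):+0/.X/OX/OO/XX/.O, (4,0):+0/.X/OX/.O/XX/OO
[OX/OX/.O/XX/.O] X move#3: (2,0):+0/OX/OX/XO/XX/.O*, (4,0):-1/OX/OX/.O/XX/XO
[OX/OX/XO/XX/.O] O move#4: (4,0):+0/OX/OX/XO/XX/OO*
[OX/OX/XO/XX/OO] end (terminal +0, X#5); searched .X/OX/.O/X./.O to 8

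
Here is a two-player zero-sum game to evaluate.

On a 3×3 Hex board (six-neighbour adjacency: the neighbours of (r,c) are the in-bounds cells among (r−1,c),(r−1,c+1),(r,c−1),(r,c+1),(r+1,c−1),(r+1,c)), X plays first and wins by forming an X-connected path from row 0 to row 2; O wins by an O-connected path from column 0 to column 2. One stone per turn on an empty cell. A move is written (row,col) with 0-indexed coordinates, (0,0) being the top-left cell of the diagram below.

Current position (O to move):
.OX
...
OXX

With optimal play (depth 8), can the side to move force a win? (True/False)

O winning at [.OX/.../OXX]: False

[.OX/.../OXX] O move#1: (0,0):-1/OOX/.../OXX*, (1,0):-1/.OX/O../OXX, (1,1):-1/.OX/.O./OXX, (1,2):-1/.OX/..O/OXX
[OOX/.../OXX] X move#2: (1,0):+1/OOX/X../OXX*, (1,1):+1/OOX/.X./OXX, (1,2):+1/OOX/..X/OXX
[OOX/X../OXX] O move#3: (1,1):-1/OOX/XO./OXX*, (1,2):-1/OOX/X.O/OXX
[OOX/XO./OXX] X move#4: (1,2):+1/OOX/XOX/OXX*
[OOX/XOX/OXX] end (terminal -1, O#5); searched .OX/.../OXX to 8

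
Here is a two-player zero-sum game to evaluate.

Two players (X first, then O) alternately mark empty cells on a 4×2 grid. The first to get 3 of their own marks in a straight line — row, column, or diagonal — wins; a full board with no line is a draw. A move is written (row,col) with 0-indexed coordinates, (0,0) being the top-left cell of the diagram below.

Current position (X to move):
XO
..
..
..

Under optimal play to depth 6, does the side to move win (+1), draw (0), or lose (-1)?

value(XO/../../.., X) = 0

[XO/../../..] X move#1: (1,0):+0/XO/X./../..*, (1,1):+0/XO/.X/../.., (2,0):+0/XO/../X./.., (2,1):+0/XO/../.X/.., (3,0):+0/XO/../../X., (3,1):+0/XO/../../.X
[XO/X./../..] O move#2: (1,1):-1/XO/XO/../.., (2,0):+0/XO/X./O./..*, (2,1):-1/XO/X./.O/.., (3,0):-1/XO/X./../O., (3,1):-1/XO/X./../.O
[XO/X./O./..] X move#3: (1,1):+0/XO/XX/O./..*, (2,1):+0/XO/X./OX/.., (3,0):+0/XO/X./O./X., (3,1):+0/XO/X./O./.X
[XO/XX/O./..] O move#4: (2,1):+0/XO/XX/OO/..*, (3,0):+0/XO/XX/O./O., (3,1):+0/XO/XX/O./.O
[XO/XX/OO/..] X move#5: (3,0):+0/XO/XX/OO/X.*, (3,1):+0/XO/XX/OO/.X
[XO/XX/OO/X.] O move#6: (3,1):+0/XO/XX/OO/XO*
[XO/XX/OO/XO] end (terminal +0, X#7); searched XO/../../.. to 6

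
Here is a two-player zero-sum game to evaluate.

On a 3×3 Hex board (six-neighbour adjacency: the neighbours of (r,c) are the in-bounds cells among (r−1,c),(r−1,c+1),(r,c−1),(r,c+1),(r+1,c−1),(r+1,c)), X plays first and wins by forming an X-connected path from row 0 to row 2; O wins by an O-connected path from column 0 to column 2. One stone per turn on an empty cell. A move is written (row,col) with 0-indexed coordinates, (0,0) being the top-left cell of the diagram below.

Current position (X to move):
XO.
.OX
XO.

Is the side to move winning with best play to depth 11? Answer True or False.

X winning at [XO./.OX/XO.]: True

[XO./.OX/XO.] X move#1: (0,2):+1/XOX/.OX/XO.*, (1,0):+1/XO./XOX/XO., (2,2):+1/XO./.OX/XOX
[XOX/.OX/XO.] O move#2: (1,0):-1/XOX/OOX/XO.*, (2,2):-1/XOX/.OX/XOO
[XOX/OOX/XO.] X move#3: (2,2):+1/XOX/OOX/XOX*
[XOX/OOX/XOX] end (terminal -1, O#4); searched XO./.OX/XO. to 11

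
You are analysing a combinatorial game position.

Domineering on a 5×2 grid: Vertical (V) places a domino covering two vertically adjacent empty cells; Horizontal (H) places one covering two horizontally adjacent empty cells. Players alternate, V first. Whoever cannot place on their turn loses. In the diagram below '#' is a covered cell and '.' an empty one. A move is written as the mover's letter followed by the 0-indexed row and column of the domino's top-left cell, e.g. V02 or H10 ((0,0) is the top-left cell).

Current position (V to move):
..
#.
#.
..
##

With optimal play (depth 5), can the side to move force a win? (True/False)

p1 V@[../#./#./../##]: V01[.#/##/#./../##]-1* V11[../##/##/../##]-1 V21[../#./##/.#/##]-1
p2 H@[.#/##/#./../##]: H30[.#/##/#./##/##]+1*
p3 V@[.#/##/#./##/##] terminal -1; root [../#./#./../##] d5

V winning at [../#./#./../##]: False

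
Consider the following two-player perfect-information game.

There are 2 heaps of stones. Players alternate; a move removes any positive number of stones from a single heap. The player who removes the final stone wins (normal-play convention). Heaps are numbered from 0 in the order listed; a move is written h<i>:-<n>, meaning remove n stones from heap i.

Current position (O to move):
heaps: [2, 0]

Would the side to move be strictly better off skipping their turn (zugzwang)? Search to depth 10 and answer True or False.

zugzwang((2,0), O) = False

p1 O@[(2,0)]: h0:-1[(1,0)]-1 h0:-2[(0,0)]+1*
p2 X@[(0,0)] terminal -1; root [(2,0)] d10
suppose O passes — search the same position with X to move:
pass> p1 X@[(2,0)]: h0:-1[(1,0)]-1 h0:-2[(0,0)]+1*
pass> p2 O@[(0,0)] terminal -1; root [(2,0)] d10
for O: play +1, pass -1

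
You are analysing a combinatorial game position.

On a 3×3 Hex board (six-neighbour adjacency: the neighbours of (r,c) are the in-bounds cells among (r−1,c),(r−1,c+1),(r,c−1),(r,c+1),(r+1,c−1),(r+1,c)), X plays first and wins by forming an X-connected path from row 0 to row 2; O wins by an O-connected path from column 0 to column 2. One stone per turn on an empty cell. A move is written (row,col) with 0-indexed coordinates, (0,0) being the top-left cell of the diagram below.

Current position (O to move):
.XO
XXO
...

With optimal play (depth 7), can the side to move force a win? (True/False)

O winning at [.XO/XXO/...]: False

ply 1, O at .XO/XXO/... | (0,0)=-1→OXO/XXO/...*; (2,0)=-1→.XO/XXO/O..; (2,1)=-1→.XO/XXO/.O.; (2,2)=-1→.XO/XXO/..O
ply 2, X at OXO/XXO/... | (2,0)=+1→OXO/XXO/X..*; (2,1)=+1→OXO/XXO/.X.; (2,2)=+1→OXO/XXO/..X
ply 3: OXO/XXO/X.. is terminal -1 (O); from .XO/XXO/... depth 7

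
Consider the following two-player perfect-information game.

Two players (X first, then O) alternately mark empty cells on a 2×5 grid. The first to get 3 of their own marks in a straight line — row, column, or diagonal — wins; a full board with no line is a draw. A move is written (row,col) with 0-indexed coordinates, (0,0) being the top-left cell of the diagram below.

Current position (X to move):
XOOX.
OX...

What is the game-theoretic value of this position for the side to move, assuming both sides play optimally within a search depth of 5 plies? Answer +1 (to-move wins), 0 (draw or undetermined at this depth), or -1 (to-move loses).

ply 1, X at XOOX./OX... | (0,4)=+0→XOOXX/OX...*; (1,2)=+0→XOOX./OXX..; (1,3)=+0→XOOX./OX.X.; (1,4)=+0→XOOX./OX..X
ply 2, O at XOOXX/OX... | (1,2)=+0→XOOXX/OXO..*; (1,3)=+0→XOOXX/OX.O.; (1,4)=+0→XOOXX/OX..O
ply 3, X at XOOXX/OXO.. | (1,3)=+0→XOOXX/OXOX.*; (1,4)=+0→XOOXX/OXO.X
ply 4, O at XOOXX/OXOX. | (1,4)=+0→XOOXX/OXOXO*
ply 5: XOOXX/OXOXO is terminal +0 (X); from XOOX./OX... depth 5

value(XOOX./OX..., X) = 0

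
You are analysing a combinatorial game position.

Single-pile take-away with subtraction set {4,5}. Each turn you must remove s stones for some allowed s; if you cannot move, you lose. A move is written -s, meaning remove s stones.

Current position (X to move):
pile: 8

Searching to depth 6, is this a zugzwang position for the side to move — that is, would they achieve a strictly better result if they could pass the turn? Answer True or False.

zugzwang(8, X) = False

ply 1, X at 8 | -4=-1→4; -5=+1→3*
ply 2: 3 is terminal -1 (O); from 8 depth 6
suppose X passes — search the same position with O to move:
pass> ply 1, O at 8 | -4=-1→4; -5=+1→3*
pass> ply 2: 3 is terminal -1 (X); from 8 depth 6
for X: play +1, pass -1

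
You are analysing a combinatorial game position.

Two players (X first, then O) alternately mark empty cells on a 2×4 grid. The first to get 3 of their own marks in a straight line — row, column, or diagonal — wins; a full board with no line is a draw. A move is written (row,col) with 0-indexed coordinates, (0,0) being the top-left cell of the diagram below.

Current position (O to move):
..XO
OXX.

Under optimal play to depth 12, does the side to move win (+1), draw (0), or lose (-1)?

value(..XO/OXX., O) = 0

p1 O@[..XO/OXX.]: (0,0)[O.XO/OXX.]-1 (0,1)[.OXO/OXX.]-1 (1,3)[..XO/OXXO]+0*
p2 X@[..XO/OXXO]: (0,0)[X.XO/OXXO]+0* (0,1)[.XXO/OXXO]+0
p3 O@[X.XO/OXXO]: (0,1)[XOXO/OXXO]+0*
p4 X@[XOXO/OXXO] terminal +0; root [..XO/OXX.] d12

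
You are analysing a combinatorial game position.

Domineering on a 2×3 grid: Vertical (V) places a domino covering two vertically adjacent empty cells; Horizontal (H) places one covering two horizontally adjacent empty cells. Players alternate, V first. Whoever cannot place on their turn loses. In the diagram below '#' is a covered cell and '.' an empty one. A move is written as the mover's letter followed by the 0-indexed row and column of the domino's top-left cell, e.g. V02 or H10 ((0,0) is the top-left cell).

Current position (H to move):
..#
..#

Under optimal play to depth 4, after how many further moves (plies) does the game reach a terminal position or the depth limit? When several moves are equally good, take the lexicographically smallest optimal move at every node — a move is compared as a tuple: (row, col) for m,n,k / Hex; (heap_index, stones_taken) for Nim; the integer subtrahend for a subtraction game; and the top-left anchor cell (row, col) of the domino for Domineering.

PV length from [..#/..#]: 1 ply

p1 H@[..#/..#]: H00[###/..#]+1* H10[..#/###]+1
p2 V@[###/..#] terminal -1; root [..#/..#] d4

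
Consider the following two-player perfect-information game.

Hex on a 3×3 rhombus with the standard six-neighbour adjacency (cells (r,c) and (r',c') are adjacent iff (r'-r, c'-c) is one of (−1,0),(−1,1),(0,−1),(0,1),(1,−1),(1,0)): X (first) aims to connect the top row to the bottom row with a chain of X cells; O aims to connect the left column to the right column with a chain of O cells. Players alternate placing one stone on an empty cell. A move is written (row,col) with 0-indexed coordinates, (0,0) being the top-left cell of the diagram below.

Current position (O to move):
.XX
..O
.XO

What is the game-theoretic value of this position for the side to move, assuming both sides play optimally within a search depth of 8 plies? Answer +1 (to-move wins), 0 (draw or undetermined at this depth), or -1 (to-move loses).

ply 1, O at .XX/..O/.XO | (0,0)=-1→OXX/..O/.XO; (1,0)=-1→.XX/O.O/.XO; (1,1)=+1→.XX/.OO/.XO*; (2,0)=-1→.XX/..O/OXO
ply 2, X at .XX/.OO/.XO | (0,0)=-1→XXX/.OO/.XO*; (1,0)=-1→.XX/XOO/.XO; (2,0)=-1→.XX/.OO/XXO
ply 3, O at XXX/.OO/.XO | (1,0)=+1→XXX/OOO/.XO*; (2,0)=+1→XXX/.OO/OXO
ply 4: XXX/OOO/.XO is terminal -1 (X); from .XX/..O/.XO depth 8

value(.XX/..O/.XO, O) = +1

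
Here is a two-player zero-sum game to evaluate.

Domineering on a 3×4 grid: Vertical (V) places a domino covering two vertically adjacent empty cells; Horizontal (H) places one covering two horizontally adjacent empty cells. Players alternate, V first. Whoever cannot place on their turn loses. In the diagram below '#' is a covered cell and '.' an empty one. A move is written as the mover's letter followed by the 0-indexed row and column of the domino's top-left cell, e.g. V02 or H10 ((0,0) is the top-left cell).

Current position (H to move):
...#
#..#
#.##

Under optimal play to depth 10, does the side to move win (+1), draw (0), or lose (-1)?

[...#/#..#/#.##] H move#1: H00:-1/##.#/#..#/#.##, H01:-1/.###/#..#/#.##, H11:+1/...#/####/#.##*
[...#/####/#.##] end (terminal -1, V#2); searched ...#/#..#/#.## to 10

value(...#/#..#/#.##, H) = +1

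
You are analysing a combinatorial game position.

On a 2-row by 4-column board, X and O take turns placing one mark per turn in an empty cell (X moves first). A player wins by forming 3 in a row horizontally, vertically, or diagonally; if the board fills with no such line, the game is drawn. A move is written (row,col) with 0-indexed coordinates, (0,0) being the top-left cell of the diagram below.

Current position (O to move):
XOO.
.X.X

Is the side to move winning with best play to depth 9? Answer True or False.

O winning at [XOO./.X.X]: True

ply 1, O at XOO./.X.X | (0,3)=+1→XOOO/.X.X*; (1,0)=-1→XOO./OX.X; (1,2)=+0→XOO./.XOX
ply 2: XOOO/.X.X is terminal -1 (X); from XOO./.X.X depth 9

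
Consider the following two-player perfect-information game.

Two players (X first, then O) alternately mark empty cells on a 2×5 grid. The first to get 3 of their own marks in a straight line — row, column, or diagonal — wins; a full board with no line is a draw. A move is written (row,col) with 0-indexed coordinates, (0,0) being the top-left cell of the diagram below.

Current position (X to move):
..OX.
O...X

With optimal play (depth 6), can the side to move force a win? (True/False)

p1 X@[..OX./O...X]: (0,0)[X.OX./O...X]+0* (0,1)[.XOX./O...X]+0 (0,4)[..OXX/O...X]+0 (1,1)[..OX./OX..X]+0 (1,2)[..OX./O.X.X]+0 (1,3)[..OX./O..XX]+0
p2 O@[X.OX./O...X]: (0,1)[XOOX./O...X]+0* (0,4)[X.OXO/O...X]+0 (1,1)[X.OX./OO..X]+0 (1,2)[X.OX./O.O.X]+0 (1,3)[X.OX./O..OX]+0
p3 X@[XOOX./O...X]: (0,4)[XOOXX/O...X]+0* (1,1)[XOOX./OX..X]+0 (1,2)[XOOX./O.X.X]+0 (1,3)[XOOX./O..XX]+0
p4 O@[XOOXX/O...X]: (1,1)[XOOXX/OO..X]+0* (1,2)[XOOXX/O.O.X]+0 (1,3)[XOOXX/O..OX]+0
p5 X@[XOOXX/OO..X]: (1,2)[XOOXX/OOX.X]+0* (1,3)[XOOXX/OO.XX]-1
p6 O@[XOOXX/OOX.X]: (1,3)[XOOXX/OOXOX]+0*
p7 X@[XOOXX/OOXOX] terminal +0; root [..OX./O...X] d6

X winning at [..OX./O...X]: False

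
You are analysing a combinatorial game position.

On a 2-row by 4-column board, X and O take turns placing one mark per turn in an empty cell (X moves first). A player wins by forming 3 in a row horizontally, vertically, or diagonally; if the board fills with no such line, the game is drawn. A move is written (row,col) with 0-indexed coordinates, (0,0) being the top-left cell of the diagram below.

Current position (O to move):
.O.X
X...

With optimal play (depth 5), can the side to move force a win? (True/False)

O winning at [.O.X/X...]: False

[.O.X/X...] O move#1: (0,0):+0/OO.X/X...*, (0,2):+0/.OOX/X..., (1,1):+0/.O.X/XO.., (1,2):+0/.O.X/X.O., (1,3):+0/.O.X/X..O
[OO.X/X...] X move#2: (0,2):+0/OOXX/X...*, (1,1):-1/OO.X/XX.., (1,2):-1/OO.X/X.X., (1,3):-1/OO.X/X..X
[OOXX/X...] O move#3: (1,1):+0/OOXX/XO..*, (1,2):+0/OOXX/X.O., (1,3):+0/OOXX/X..O
[OOXX/XO..] X move#4: (1,2):+0/OOXX/XOX.*, (1,3):+0/OOXX/XO.X
[OOXX/XOX.] O move#5: (1,3):+0/OOXX/XOXO*
[OOXX/XOXO] end (terminal +0, X#6); searched .O.X/X... to 5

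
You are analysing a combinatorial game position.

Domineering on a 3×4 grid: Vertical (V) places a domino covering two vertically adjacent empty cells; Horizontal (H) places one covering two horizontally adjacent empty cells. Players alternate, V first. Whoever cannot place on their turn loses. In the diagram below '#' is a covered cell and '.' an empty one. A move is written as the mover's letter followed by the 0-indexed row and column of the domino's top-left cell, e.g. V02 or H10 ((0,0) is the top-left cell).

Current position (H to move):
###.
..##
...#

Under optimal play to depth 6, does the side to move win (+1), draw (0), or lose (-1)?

ply 1, H at ###./..##/...# | H10=+1→###./####/...#*; H20=+1→###./..##/##.#; H21=-1→###./..##/.###
ply 2: ###./####/...# is terminal -1 (V); from ###./..##/...# depth 6

value(###./..##/...#, H) = +1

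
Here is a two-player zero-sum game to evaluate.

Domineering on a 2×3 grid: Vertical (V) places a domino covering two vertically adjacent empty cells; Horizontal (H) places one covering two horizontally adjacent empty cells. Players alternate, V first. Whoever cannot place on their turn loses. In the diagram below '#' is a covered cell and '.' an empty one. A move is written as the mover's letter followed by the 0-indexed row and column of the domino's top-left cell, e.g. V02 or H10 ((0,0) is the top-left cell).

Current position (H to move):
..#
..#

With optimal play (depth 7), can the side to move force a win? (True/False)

H winning at [..#/..#]: True

[..#/..#] H move#1: H00:+1/###/..#*, H10:+1/..#/###
[###/..#] end (terminal -1, V#2); searched ..#/..# to 7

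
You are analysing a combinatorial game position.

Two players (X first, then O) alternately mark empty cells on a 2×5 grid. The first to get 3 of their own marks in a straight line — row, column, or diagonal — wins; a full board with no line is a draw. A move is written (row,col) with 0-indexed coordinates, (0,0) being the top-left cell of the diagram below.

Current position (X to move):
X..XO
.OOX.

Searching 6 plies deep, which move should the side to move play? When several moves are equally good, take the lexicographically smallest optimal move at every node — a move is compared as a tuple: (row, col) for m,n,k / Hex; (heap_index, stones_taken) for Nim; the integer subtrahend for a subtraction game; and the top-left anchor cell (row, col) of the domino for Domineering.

[X..XO/.OOX.] X move#1: (0,1):-1/XX.XO/.OOX., (0,2):-1/X.XXO/.OOX., (1,0):+0/X..XO/XOOX.*, (1,4):-1/X..XO/.OOXX
[X..XO/XOOX.] O move#2: (0,1):+0/XO.XO/XOOX.*, (0,2):+0/X.OXO/XOOX., (1,4):+0/X..XO/XOOXO
[XO.XO/XOOX.] X move#3: (0,2):+0/XOXXO/XOOX.*, (1,4):+0/XO.XO/XOOXX
[XOXXO/XOOX.] O move#4: (1,4):+0/XOXXO/XOOXO*
[XOXXO/XOOXO] end (terminal +0, X#5); searched X..XO/.OOX. to 6

X's best at [X..XO/.OOX.]: (1,0)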